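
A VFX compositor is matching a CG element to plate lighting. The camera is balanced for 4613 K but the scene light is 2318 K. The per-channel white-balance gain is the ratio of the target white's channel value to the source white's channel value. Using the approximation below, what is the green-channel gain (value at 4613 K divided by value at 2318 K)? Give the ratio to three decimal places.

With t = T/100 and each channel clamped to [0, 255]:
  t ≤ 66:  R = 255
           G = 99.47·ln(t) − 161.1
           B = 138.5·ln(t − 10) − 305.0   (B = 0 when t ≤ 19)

At 2318 K (t = 23.18):
  G = 99.47·ln 23.18 − 161.1 = 99.47·3.1433 − 161.1 = 151.563.
At 4613 K (t = 46.13):
  G = 99.47·ln 46.13 − 161.1 = 99.47·3.8315 − 161.1 = 220.016.
Gain = 220.016 / 151.563 = 1.4516 → 1.452.

1.452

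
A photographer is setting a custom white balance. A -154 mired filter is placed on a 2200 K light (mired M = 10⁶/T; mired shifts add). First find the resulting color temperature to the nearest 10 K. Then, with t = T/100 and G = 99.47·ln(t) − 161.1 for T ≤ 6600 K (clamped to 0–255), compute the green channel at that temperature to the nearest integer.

M_in = 10⁶/2200 = 454.55; M_out = 454.55 + (-154) = 300.55.
T_out = 10⁶/300.55 = 3327.3 K → 3330 K; t = 33.3.
G = 99.47·ln 33.3 − 161.1 = 99.47·3.5056 − 161.1 = 187.598.
Rounded: 188.

188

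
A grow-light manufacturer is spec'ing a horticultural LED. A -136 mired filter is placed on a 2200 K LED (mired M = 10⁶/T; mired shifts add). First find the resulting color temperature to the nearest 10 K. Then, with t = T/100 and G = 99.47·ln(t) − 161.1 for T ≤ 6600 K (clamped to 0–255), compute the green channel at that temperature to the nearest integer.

182

M_in = 10⁶/2200 = 454.55; M_out = 454.55 + (-136) = 318.55.
T_out = 10⁶/318.55 = 3139.3 K → 3140 K; t = 31.4.
G = 99.47·ln 31.4 − 161.1 = 99.47·3.4468 − 161.1 = 181.754.
Rounded: 182.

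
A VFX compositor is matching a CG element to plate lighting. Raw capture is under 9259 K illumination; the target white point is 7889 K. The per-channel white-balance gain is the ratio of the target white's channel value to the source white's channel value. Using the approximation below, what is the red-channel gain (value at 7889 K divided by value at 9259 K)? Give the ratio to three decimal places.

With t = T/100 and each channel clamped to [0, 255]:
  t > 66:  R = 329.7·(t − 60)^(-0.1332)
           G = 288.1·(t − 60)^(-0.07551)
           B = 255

At 9259 K (t = 92.59):
  R = 329.7·(92.59 − 60)^(-0.1332) = 329.7·32.59^(-0.1332) = 329.7·0.62872 = 207.289.
At 7889 K (t = 78.89):
  R = 329.7·(78.89 − 60)^(-0.1332) = 329.7·18.89^(-0.1332) = 329.7·0.67609 = 222.908.
Gain = 222.908 / 207.289 = 1.0753 → 1.075.

1.075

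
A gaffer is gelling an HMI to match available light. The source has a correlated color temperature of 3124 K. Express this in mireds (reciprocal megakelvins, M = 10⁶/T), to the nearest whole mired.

320 mireds

M = 10⁶ / 3124 = 320.102 → 320 mireds.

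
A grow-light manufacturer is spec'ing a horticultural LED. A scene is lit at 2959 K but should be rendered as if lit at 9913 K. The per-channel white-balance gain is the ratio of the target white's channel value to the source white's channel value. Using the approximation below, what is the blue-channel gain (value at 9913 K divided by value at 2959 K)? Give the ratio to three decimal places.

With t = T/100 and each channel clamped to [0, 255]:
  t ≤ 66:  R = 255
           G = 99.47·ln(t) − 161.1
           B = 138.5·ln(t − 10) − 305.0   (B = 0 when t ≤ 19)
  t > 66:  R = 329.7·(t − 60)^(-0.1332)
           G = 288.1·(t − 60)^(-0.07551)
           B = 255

At 2959 K (t = 29.59):
  B = 138.5·ln(29.59 − 10) − 305.0 = 138.5·ln 19.59 − 305.0 = 138.5·2.9750 − 305.0 = 107.040.
At 9913 K (t = 99.13):
  B = 255 by definition for t > 66.
Gain = 255.000 / 107.040 = 2.3823 → 2.382.

2.382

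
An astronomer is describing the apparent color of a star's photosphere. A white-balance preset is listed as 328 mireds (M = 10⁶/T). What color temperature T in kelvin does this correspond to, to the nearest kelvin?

T = 10⁶ / 328 = 3048.78 K → 3049 K.

3049 K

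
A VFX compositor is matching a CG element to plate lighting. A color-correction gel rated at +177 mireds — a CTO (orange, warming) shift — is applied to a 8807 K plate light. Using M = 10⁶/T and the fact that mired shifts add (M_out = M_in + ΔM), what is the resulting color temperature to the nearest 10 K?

M_in = 10⁶/8807 = 113.55 mireds.
M_out = 113.55 + (+177) = 290.55 mireds.
T_out = 10⁶/290.55 = 3441.8 K → 3440 K.

3440 K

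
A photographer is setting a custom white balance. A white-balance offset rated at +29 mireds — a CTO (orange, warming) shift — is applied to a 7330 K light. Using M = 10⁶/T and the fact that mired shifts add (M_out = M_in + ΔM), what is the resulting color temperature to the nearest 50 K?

6050 K

M_in = 10⁶/7330 = 136.43 mireds.
M_out = 136.43 + (+29) = 165.43 mireds.
T_out = 10⁶/165.43 = 6045.0 K → 6050 K.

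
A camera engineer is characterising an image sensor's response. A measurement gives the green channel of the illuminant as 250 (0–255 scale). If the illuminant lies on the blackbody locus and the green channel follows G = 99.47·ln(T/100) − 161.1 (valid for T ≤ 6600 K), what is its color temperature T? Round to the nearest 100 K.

ln t = (250 + 161.1) / 99.47 = 4.1329.
t = e^4.1329 = 62.359.
T = 100·t = 6236 K → 6200 K to the nearest 100 K.

6200 K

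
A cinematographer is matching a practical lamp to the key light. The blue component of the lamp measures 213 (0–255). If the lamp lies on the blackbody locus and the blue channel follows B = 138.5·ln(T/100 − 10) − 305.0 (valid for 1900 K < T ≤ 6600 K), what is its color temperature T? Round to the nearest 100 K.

ln(t − 10) = (213 + 305.0) / 138.5 = 3.7401.
t − 10 = e^3.7401 = 42.101, so t = 52.101.
T = 100·t = 5210 K → 5200 K to the nearest 100 K.

5200 K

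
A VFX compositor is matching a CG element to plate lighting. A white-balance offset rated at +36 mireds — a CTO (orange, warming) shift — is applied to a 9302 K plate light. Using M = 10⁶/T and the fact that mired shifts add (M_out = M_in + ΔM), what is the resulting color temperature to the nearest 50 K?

6950 K

M_in = 10⁶/9302 = 107.50 mireds.
M_out = 107.50 + (+36) = 143.50 mireds.
T_out = 10⁶/143.50 = 6968.5 K → 6950 K.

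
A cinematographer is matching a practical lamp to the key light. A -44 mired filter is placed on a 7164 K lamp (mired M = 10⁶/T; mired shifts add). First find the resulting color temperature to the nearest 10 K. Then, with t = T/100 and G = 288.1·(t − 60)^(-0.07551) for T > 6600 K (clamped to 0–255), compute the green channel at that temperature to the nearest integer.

M_in = 10⁶/7164 = 139.59; M_out = 139.59 + (-44) = 95.59.
T_out = 10⁶/95.59 = 10461.7 K → 10460 K; t = 104.6.
G = 288.1·(104.6 − 60)^(-0.07551) = 288.1·44.6^(-0.07551) = 288.1·0.75069 = 216.273.
Rounded: 216.

216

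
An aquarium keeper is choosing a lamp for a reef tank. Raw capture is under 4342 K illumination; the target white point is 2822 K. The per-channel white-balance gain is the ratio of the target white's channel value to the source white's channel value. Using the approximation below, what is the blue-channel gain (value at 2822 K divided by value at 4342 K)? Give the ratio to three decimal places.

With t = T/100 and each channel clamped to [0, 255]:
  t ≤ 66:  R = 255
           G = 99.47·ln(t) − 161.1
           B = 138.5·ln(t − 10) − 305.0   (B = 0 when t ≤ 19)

0.536

At 4342 K (t = 43.42):
  B = 138.5·ln(43.42 − 10) − 305.0 = 138.5·ln 33.42 − 305.0 = 138.5·3.5092 − 305.0 = 181.018.
At 2822 K (t = 28.22):
  B = 138.5·ln(28.22 − 10) − 305.0 = 138.5·ln 18.22 − 305.0 = 138.5·2.9025 − 305.0 = 96.999.
Gain = 96.999 / 181.018 = 0.5359 → 0.536.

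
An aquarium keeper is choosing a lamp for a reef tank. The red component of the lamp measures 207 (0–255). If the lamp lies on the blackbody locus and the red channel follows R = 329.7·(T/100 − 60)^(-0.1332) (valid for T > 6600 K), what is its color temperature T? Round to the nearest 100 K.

9300 K

(t − 60)^(-0.1332) = 207/329.7 = 0.62784.
t − 60 = 0.62784^(1/-0.1332) = 0.62784^(-7.508) = 32.933, so t = 92.933.
T = 100·t = 9293 K → 9300 K to the nearest 100 K.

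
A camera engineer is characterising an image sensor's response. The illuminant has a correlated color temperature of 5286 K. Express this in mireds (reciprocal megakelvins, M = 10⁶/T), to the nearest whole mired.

189 mireds

M = 10⁶ / 5286 = 189.179 → 189 mireds.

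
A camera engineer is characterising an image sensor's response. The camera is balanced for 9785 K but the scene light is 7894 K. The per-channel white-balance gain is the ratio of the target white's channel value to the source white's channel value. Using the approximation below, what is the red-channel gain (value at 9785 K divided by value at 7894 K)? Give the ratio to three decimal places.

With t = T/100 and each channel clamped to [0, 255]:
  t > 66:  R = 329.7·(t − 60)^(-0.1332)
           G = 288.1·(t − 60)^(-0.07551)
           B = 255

0.912

At 7894 K (t = 78.94):
  R = 329.7·(78.94 − 60)^(-0.1332) = 329.7·18.94^(-0.1332) = 329.7·0.67585 = 222.829.
At 9785 K (t = 97.85):
  R = 329.7·(97.85 − 60)^(-0.1332) = 329.7·37.85^(-0.1332) = 329.7·0.61631 = 203.199.
Gain = 203.199 / 222.829 = 0.9119 → 0.912.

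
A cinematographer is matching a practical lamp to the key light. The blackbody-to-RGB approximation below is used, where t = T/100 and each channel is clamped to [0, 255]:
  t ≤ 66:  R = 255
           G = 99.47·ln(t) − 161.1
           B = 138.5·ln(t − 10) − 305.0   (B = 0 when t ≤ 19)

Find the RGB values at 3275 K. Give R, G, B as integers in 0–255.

t = 3275/100 = 32.75; the t ≤ 66 branch applies.
R = 255 by definition for t ≤ 66.
G = 99.47·ln 32.75 − 161.1 = 99.47·3.4889 − 161.1 = 185.941.
B = 138.5·ln(32.75 − 10) − 305.0 = 138.5·ln 22.75 − 305.0 = 138.5·3.1246 − 305.0 = 127.752.
Rounded: (255, 186, 128).

R=255, G=186, B=128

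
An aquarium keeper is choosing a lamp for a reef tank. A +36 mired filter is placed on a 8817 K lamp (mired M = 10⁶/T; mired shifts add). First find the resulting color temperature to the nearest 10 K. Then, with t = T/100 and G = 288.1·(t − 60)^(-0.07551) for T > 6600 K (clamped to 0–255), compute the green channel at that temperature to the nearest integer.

M_in = 10⁶/8817 = 113.42; M_out = 113.42 + (+36) = 149.42.
T_out = 10⁶/149.42 = 6692.7 K → 6690 K; t = 66.9.
G = 288.1·(66.9 − 60)^(-0.07551) = 288.1·6.9^(-0.07551) = 288.1·0.86429 = 249.001.
Rounded: 249.

249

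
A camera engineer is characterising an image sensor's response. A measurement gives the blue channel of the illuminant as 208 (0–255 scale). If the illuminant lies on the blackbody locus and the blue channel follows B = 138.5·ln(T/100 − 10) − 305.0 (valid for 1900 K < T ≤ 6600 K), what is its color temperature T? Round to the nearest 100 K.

ln(t − 10) = (208 + 305.0) / 138.5 = 3.7040.
t − 10 = e^3.7040 = 40.608, so t = 50.608.
T = 100·t = 5061 K → 5100 K to the nearest 100 K.

5100 K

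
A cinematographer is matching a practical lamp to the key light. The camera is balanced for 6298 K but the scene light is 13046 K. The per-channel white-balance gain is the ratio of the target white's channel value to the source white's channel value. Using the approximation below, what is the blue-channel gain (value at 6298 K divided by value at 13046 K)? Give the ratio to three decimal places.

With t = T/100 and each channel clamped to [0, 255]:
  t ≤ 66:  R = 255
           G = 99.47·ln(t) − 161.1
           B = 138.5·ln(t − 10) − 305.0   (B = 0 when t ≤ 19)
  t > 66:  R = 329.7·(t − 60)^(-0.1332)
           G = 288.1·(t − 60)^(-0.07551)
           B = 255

At 13046 K (t = 130.46):
  B = 255 by definition for t > 66.
At 6298 K (t = 62.98):
  B = 138.5·ln(62.98 − 10) − 305.0 = 138.5·ln 52.98 − 305.0 = 138.5·3.9699 − 305.0 = 244.833.
Gain = 244.833 / 255.000 = 0.9601 → 0.960.

0.960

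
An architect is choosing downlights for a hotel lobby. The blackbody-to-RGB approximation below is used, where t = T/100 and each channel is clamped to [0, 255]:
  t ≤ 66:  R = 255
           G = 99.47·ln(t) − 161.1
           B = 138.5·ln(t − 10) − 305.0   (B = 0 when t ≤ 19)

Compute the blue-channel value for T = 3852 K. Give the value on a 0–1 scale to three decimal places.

t = 3852/100 = 38.52; the t ≤ 66 branch applies.
B = 138.5·ln(38.52 − 10) − 305.0 = 138.5·ln 28.52 − 305.0 = 138.5·3.3506 − 305.0 = 159.059.
On a 0–1 scale: 159.059/255 = 0.6238 → 0.624.

0.624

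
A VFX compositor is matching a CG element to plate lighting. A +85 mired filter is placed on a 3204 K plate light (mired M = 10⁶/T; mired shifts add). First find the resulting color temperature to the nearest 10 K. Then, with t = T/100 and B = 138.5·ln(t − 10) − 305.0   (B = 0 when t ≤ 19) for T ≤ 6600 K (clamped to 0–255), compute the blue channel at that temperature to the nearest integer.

M_in = 10⁶/3204 = 312.11; M_out = 312.11 + (+85) = 397.11.
T_out = 10⁶/397.11 = 2518.2 K → 2520 K; t = 25.2.
B = 138.5·ln(25.2 − 10) − 305.0 = 138.5·ln 15.2 − 305.0 = 138.5·2.7213 − 305.0 = 71.899.
Rounded: 72.

72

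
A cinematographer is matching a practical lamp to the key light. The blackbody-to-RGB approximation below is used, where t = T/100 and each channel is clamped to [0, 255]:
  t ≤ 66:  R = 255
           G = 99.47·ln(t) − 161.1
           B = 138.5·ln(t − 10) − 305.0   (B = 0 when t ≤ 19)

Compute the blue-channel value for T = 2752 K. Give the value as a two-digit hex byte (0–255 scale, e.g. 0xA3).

0x5C

t = 2752/100 = 27.52; the t ≤ 66 branch applies.
B = 138.5·ln(27.52 − 10) − 305.0 = 138.5·ln 17.52 − 305.0 = 138.5·2.8633 − 305.0 = 91.573.
Rounded: 92; in hex, 0x5C.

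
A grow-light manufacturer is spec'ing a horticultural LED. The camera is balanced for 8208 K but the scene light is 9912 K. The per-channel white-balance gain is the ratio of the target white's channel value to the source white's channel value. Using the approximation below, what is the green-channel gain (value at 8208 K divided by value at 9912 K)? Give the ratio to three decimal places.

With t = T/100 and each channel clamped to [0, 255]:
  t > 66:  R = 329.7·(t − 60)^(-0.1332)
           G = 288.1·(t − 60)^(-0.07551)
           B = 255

1.044

At 9912 K (t = 99.12):
  G = 288.1·(99.12 − 60)^(-0.07551) = 288.1·39.12^(-0.07551) = 288.1·0.75815 = 218.424.
At 8208 K (t = 82.08):
  G = 288.1·(82.08 − 60)^(-0.07551) = 288.1·22.08^(-0.07551) = 288.1·0.79162 = 228.065.
Gain = 228.065 / 218.424 = 1.0441 → 1.044.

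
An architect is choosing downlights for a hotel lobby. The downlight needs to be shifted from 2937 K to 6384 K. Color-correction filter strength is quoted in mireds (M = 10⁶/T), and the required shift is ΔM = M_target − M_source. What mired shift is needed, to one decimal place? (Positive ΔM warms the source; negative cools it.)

-183.8 mireds

M_source = 10⁶/2937 = 340.483; M_target = 10⁶/6384 = 156.642.
ΔM = 156.642 − 340.483 = -183.842 → -183.8 mireds, a cooling shift.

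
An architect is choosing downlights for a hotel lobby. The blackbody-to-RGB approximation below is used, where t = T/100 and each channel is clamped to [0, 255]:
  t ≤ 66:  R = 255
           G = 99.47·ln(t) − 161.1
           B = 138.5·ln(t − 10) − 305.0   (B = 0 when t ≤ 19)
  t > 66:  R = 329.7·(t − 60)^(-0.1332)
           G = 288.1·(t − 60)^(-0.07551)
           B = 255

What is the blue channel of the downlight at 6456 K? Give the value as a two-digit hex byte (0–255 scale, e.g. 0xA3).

0xF9

t = 6456/100 = 64.56; the t ≤ 66 branch applies.
B = 138.5·ln(64.56 − 10) − 305.0 = 138.5·ln 54.56 − 305.0 = 138.5·3.9993 − 305.0 = 248.903.
Rounded: 249; in hex, 0xF9.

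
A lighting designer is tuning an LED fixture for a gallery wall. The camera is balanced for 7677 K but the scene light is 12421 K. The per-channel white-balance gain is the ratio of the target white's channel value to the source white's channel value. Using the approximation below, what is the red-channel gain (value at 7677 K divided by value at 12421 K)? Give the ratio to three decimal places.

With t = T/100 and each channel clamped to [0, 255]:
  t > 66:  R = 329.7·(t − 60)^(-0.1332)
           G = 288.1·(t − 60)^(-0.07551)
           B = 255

1.196

At 12421 K (t = 124.21):
  R = 329.7·(124.21 − 60)^(-0.1332) = 329.7·64.21^(-0.1332) = 329.7·0.57442 = 189.385.
At 7677 K (t = 76.77):
  R = 329.7·(76.77 − 60)^(-0.1332) = 329.7·16.77^(-0.1332) = 329.7·0.68690 = 226.470.
Gain = 226.470 / 189.385 = 1.1958 → 1.196.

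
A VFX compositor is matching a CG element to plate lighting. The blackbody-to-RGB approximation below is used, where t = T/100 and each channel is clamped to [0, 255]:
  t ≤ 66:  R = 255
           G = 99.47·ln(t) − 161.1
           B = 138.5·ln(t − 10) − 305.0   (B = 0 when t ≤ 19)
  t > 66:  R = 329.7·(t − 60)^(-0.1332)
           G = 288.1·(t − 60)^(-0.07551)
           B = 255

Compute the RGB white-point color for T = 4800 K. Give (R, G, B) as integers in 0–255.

(255, 224, 199)

t = 4800/100 = 48; the t ≤ 66 branch applies.
R = 255 by definition for t ≤ 66.
G = 99.47·ln 48 − 161.1 = 99.47·3.8712 − 161.1 = 223.968.
B = 138.5·ln(48 − 10) − 305.0 = 138.5·ln 38 − 305.0 = 138.5·3.6376 − 305.0 = 198.806.
Rounded: (255, 224, 199).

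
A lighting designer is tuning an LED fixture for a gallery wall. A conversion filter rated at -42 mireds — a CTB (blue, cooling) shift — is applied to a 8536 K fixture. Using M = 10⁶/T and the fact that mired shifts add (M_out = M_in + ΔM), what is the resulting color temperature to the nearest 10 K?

M_in = 10⁶/8536 = 117.15 mireds.
M_out = 117.15 + (-42) = 75.15 mireds.
T_out = 10⁶/75.15 = 13306.6 K → 13310 K.

13310 K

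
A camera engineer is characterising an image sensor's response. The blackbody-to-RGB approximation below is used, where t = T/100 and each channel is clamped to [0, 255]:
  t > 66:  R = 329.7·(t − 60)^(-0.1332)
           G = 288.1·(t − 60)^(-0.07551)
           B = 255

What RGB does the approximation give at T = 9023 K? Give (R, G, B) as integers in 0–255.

t = 9023/100 = 90.23; the t > 66 branch applies.
R = 329.7·(90.23 − 60)^(-0.1332) = 329.7·30.23^(-0.1332) = 329.7·0.63505 = 209.375.
G = 288.1·(90.23 − 60)^(-0.07551) = 288.1·30.23^(-0.07551) = 288.1·0.77306 = 222.718.
B = 255 by definition for t > 66.
Rounded: (209, 223, 255).

(209, 223, 255)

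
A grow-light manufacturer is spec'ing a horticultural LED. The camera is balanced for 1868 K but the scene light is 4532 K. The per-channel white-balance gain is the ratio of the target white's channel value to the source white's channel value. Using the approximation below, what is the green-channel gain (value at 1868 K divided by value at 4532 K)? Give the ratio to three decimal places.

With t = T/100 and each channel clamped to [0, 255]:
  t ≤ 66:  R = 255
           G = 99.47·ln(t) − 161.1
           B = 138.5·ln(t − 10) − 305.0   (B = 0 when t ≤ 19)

0.596

At 4532 K (t = 45.32):
  G = 99.47·ln 45.32 − 161.1 = 99.47·3.8137 − 161.1 = 218.254.
At 1868 K (t = 18.68):
  G = 99.47·ln 18.68 − 161.1 = 99.47·2.9275 − 161.1 = 130.094.
Gain = 130.094 / 218.254 = 0.5961 → 0.596.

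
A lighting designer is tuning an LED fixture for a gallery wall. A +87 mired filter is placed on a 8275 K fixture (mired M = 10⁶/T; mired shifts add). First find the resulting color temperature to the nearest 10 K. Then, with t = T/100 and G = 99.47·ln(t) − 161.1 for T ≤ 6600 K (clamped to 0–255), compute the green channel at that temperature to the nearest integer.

224

M_in = 10⁶/8275 = 120.85; M_out = 120.85 + (+87) = 207.85.
T_out = 10⁶/207.85 = 4811.3 K → 4810 K; t = 48.1.
G = 99.47·ln 48.1 − 161.1 = 99.47·3.8733 − 161.1 = 224.175.
Rounded: 224.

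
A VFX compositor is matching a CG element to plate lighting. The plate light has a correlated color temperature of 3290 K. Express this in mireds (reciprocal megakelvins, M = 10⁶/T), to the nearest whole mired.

M = 10⁶ / 3290 = 303.951 → 304 mireds.

304 mireds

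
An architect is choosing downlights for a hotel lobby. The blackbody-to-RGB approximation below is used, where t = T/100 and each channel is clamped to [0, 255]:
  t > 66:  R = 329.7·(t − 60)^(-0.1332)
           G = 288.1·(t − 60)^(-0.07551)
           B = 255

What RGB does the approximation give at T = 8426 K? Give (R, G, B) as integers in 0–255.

t = 8426/100 = 84.26; the t > 66 branch applies.
R = 329.7·(84.26 − 60)^(-0.1332) = 329.7·24.26^(-0.1332) = 329.7·0.65393 = 215.601.
G = 288.1·(84.26 − 60)^(-0.07551) = 288.1·24.26^(-0.07551) = 288.1·0.78601 = 226.449.
B = 255 by definition for t > 66.
Rounded: (216, 226, 255).

(216, 226, 255)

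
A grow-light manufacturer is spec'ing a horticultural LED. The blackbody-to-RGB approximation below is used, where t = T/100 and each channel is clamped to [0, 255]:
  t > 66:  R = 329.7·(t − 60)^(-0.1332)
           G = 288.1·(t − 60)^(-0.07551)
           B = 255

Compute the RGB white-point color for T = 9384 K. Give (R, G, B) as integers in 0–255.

t = 9384/100 = 93.84; the t > 66 branch applies.
R = 329.7·(93.84 − 60)^(-0.1332) = 329.7·33.84^(-0.1332) = 329.7·0.62558 = 206.252.
G = 288.1·(93.84 − 60)^(-0.07551) = 288.1·33.84^(-0.07551) = 288.1·0.76650 = 220.829.
B = 255 by definition for t > 66.
Rounded: (206, 221, 255).

(206, 221, 255)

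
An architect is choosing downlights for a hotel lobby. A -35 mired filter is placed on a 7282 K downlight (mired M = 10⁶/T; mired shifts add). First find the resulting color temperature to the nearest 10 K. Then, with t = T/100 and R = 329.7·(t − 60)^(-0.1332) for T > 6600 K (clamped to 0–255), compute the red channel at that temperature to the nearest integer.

203

M_in = 10⁶/7282 = 137.32; M_out = 137.32 + (-35) = 102.32.
T_out = 10⁶/102.32 = 9772.8 K → 9770 K; t = 97.7.
R = 329.7·(97.7 − 60)^(-0.1332) = 329.7·37.7^(-0.1332) = 329.7·0.61664 = 203.306.
Rounded: 203.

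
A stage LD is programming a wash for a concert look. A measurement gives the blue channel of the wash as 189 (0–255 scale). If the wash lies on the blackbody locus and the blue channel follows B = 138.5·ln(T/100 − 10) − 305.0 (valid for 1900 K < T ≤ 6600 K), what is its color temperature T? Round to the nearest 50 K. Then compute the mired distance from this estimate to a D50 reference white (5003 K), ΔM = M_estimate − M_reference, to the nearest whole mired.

ln(t − 10) = (189 + 305.0) / 138.5 = 3.5668.
t − 10 = e^3.5668 = 35.403, so t = 45.403.
T = 100·t = 4540 K → 4550 K to the nearest 50 K.
M_estimate = 10⁶/4550 = 219.78; M_reference = 10⁶/5003 = 199.88.
ΔM = 219.78 − 199.88 = 19.90 → +20 mireds.

+20 mireds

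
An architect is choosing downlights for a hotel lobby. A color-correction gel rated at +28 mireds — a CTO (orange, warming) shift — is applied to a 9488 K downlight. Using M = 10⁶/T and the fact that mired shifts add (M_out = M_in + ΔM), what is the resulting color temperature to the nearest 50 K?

M_in = 10⁶/9488 = 105.40 mireds.
M_out = 105.40 + (+28) = 133.40 mireds.
T_out = 10⁶/133.40 = 7496.5 K → 7500 K.

7500 K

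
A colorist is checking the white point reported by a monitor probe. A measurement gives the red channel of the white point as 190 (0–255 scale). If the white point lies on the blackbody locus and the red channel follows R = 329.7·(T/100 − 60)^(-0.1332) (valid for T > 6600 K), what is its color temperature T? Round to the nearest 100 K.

12300 K

(t − 60)^(-0.1332) = 190/329.7 = 0.57628.
t − 60 = 0.57628^(1/-0.1332) = 0.57628^(-7.508) = 62.667, so t = 122.667.
T = 100·t = 12267 K → 12300 K to the nearest 100 K.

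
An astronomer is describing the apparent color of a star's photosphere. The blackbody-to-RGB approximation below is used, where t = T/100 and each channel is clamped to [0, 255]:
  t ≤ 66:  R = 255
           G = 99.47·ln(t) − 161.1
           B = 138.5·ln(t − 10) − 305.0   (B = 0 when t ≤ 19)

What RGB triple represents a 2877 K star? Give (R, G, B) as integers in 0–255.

(255, 173, 101)

t = 2877/100 = 28.77; the t ≤ 66 branch applies.
R = 255 by definition for t ≤ 66.
G = 99.47·ln 28.77 − 161.1 = 99.47·3.3593 − 161.1 = 173.053.
B = 138.5·ln(28.77 − 10) − 305.0 = 138.5·ln 18.77 − 305.0 = 138.5·2.9323 − 305.0 = 101.118.
Rounded: (255, 173, 101).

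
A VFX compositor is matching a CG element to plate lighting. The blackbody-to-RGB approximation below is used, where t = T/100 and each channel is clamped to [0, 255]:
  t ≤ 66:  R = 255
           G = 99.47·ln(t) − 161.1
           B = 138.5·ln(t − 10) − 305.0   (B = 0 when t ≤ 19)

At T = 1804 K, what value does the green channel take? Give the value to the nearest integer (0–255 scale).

t = 1804/100 = 18.04; the t ≤ 66 branch applies.
G = 99.47·ln 18.04 − 161.1 = 99.47·2.8926 − 161.1 = 126.626.
Rounded: 127.

127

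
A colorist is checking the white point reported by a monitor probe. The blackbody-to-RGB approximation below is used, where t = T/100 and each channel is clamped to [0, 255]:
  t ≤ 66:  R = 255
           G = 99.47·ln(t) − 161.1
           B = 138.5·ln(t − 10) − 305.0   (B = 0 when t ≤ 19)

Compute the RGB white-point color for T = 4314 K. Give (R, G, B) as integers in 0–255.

(255, 213, 180)

t = 4314/100 = 43.14; the t ≤ 66 branch applies.
R = 255 by definition for t ≤ 66.
G = 99.47·ln 43.14 − 161.1 = 99.47·3.7645 − 161.1 = 213.350.
B = 138.5·ln(43.14 − 10) − 305.0 = 138.5·ln 33.14 − 305.0 = 138.5·3.5007 − 305.0 = 179.853.
Rounded: (255, 213, 180).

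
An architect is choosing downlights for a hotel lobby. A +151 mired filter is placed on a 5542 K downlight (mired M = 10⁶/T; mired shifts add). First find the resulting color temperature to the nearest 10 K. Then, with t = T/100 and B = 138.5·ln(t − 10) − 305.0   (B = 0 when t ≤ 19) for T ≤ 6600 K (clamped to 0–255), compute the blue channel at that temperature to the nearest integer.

M_in = 10⁶/5542 = 180.44; M_out = 180.44 + (+151) = 331.44.
T_out = 10⁶/331.44 = 3017.1 K → 3020 K; t = 30.2.
B = 138.5·ln(30.2 − 10) − 305.0 = 138.5·ln 20.2 − 305.0 = 138.5·3.0057 − 305.0 = 111.287.
Rounded: 111.

111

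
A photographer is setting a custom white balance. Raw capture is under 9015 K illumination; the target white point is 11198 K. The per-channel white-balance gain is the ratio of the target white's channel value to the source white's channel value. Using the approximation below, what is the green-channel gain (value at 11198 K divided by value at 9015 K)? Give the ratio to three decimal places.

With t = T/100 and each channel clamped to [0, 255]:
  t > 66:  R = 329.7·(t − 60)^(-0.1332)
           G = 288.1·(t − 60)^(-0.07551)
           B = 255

0.960

At 9015 K (t = 90.15):
  G = 288.1·(90.15 − 60)^(-0.07551) = 288.1·30.15^(-0.07551) = 288.1·0.77321 = 222.763.
At 11198 K (t = 111.98):
  G = 288.1·(111.98 − 60)^(-0.07551) = 288.1·51.98^(-0.07551) = 288.1·0.74206 = 213.787.
Gain = 213.787 / 222.763 = 0.9597 → 0.960.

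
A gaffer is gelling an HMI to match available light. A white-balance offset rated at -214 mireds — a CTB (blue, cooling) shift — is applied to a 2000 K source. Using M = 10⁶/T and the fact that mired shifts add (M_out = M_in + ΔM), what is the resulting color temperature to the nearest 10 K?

3500 K

M_in = 10⁶/2000 = 500.00 mireds.
M_out = 500.00 + (-214) = 286.00 mireds.
T_out = 10⁶/286.00 = 3496.5 K → 3500 K.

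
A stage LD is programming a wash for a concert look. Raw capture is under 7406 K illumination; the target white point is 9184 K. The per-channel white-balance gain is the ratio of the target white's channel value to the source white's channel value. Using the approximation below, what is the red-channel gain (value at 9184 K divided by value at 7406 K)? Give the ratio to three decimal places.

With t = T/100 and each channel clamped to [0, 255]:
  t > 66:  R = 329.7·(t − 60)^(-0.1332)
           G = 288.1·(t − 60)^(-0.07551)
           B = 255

0.897

At 7406 K (t = 74.06):
  R = 329.7·(74.06 − 60)^(-0.1332) = 329.7·14.06^(-0.1332) = 329.7·0.70322 = 231.850.
At 9184 K (t = 91.84):
  R = 329.7·(91.84 − 60)^(-0.1332) = 329.7·31.84^(-0.1332) = 329.7·0.63067 = 207.933.
Gain = 207.933 / 231.850 = 0.8968 → 0.897.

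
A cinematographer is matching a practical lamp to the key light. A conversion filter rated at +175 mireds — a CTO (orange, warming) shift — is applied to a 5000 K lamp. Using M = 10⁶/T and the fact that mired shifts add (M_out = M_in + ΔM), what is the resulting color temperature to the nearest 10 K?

M_in = 10⁶/5000 = 200.00 mireds.
M_out = 200.00 + (+175) = 375.00 mireds.
T_out = 10⁶/375.00 = 2666.7 K → 2670 K.

2670 K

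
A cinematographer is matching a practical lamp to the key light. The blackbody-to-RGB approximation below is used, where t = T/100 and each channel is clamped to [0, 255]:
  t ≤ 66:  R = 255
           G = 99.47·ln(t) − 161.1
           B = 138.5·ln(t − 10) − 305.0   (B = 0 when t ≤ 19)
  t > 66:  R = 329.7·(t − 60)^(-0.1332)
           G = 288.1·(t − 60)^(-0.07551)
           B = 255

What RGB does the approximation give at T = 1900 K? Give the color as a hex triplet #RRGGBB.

t = 1900/100 = 19; the t ≤ 66 branch applies.
R = 255 by definition for t ≤ 66.
G = 99.47·ln 19 − 161.1 = 99.47·2.9444 − 161.1 = 131.783.
t = 19 ≤ 19, so B = 0.
Rounded: (255, 132, 0).
In hex: #FF8400.

#FF8400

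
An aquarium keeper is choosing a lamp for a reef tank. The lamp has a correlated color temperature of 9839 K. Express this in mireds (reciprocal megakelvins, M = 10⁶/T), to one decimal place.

101.6 mireds

M = 10⁶ / 9839 = 101.636 → 101.6 mireds.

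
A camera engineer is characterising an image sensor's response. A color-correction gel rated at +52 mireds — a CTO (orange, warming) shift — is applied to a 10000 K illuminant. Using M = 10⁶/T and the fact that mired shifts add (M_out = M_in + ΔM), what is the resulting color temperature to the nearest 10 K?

6580 K

M_in = 10⁶/10000 = 100.00 mireds.
M_out = 100.00 + (+52) = 152.00 mireds.
T_out = 10⁶/152.00 = 6578.9 K → 6580 K.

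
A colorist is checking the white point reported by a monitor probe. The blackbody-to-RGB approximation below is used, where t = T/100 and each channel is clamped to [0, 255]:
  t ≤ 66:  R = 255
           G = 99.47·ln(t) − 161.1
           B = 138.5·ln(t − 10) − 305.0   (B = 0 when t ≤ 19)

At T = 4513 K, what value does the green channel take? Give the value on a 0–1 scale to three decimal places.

0.854

t = 4513/100 = 45.13; the t ≤ 66 branch applies.
G = 99.47·ln 45.13 − 161.1 = 99.47·3.8095 − 161.1 = 217.836.
On a 0–1 scale: 217.836/255 = 0.8543 → 0.854.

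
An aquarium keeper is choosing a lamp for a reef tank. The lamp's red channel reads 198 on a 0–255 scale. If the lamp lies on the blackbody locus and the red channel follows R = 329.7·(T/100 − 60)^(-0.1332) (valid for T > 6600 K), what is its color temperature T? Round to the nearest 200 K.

10600 K

(t − 60)^(-0.1332) = 198/329.7 = 0.60055.
t − 60 = 0.60055^(1/-0.1332) = 0.60055^(-7.508) = 45.980, so t = 105.980.
T = 100·t = 10598 K → 10600 K to the nearest 200 K.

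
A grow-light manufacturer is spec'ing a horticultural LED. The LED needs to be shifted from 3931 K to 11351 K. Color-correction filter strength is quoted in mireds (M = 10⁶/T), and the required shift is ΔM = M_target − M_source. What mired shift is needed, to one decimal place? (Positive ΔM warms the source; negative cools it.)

-166.3 mireds

M_source = 10⁶/3931 = 254.388; M_target = 10⁶/11351 = 88.098.
ΔM = 88.098 − 254.388 = -166.290 → -166.3 mireds, a cooling shift.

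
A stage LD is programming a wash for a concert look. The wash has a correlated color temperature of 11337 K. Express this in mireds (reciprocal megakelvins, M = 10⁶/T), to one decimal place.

M = 10⁶ / 11337 = 88.207 → 88.2 mireds.

88.2 mireds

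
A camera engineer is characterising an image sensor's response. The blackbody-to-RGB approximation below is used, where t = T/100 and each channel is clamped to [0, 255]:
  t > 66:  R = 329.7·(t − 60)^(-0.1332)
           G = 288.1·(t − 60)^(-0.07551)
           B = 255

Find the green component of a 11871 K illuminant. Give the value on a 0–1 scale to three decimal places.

0.831

t = 11871/100 = 118.71; the t > 66 branch applies.
G = 288.1·(118.71 − 60)^(-0.07551) = 288.1·58.71^(-0.07551) = 288.1·0.73527 = 211.830.
On a 0–1 scale: 211.830/255 = 0.8307 → 0.831.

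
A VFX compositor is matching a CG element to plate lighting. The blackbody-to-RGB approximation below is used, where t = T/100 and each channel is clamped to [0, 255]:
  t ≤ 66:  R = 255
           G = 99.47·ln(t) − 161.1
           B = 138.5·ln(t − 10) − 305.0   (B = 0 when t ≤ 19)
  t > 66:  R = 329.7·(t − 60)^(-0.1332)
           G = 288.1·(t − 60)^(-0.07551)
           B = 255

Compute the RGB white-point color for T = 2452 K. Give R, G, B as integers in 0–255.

t = 2452/100 = 24.52; the t ≤ 66 branch applies.
R = 255 by definition for t ≤ 66.
G = 99.47·ln 24.52 − 161.1 = 99.47·3.1995 − 161.1 = 157.153.
B = 138.5·ln(24.52 − 10) − 305.0 = 138.5·ln 14.52 − 305.0 = 138.5·2.6755 − 305.0 = 65.560.
Rounded: (255, 157, 66).

R=255, G=157, B=66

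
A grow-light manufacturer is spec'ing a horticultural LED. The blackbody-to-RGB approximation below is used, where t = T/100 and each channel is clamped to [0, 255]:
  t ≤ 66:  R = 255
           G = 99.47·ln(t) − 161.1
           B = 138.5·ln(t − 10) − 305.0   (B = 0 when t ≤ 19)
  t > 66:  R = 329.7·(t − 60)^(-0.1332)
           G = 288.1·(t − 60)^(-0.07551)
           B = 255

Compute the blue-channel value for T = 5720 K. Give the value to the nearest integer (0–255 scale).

229

t = 5720/100 = 57.2; the t ≤ 66 branch applies.
B = 138.5·ln(57.2 − 10) − 305.0 = 138.5·ln 47.2 − 305.0 = 138.5·3.8544 − 305.0 = 228.834.
Rounded: 229.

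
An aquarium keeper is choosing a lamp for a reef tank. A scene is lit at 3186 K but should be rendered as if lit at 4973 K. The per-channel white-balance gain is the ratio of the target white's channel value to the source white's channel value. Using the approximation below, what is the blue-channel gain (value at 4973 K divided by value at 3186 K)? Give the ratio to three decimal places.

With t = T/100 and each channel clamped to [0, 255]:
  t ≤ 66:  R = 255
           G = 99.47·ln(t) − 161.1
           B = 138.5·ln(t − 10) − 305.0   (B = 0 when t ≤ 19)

At 3186 K (t = 31.86):
  B = 138.5·ln(31.86 − 10) − 305.0 = 138.5·ln 21.86 − 305.0 = 138.5·3.0847 − 305.0 = 122.225.
At 4973 K (t = 49.73):
  B = 138.5·ln(49.73 − 10) − 305.0 = 138.5·ln 39.73 − 305.0 = 138.5·3.6821 − 305.0 = 204.972.
Gain = 204.972 / 122.225 = 1.6770 → 1.677.

1.677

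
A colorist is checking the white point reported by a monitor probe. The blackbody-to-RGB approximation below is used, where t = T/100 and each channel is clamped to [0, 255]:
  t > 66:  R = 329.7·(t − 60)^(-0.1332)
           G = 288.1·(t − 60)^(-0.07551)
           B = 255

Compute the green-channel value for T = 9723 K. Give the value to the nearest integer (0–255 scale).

219

t = 9723/100 = 97.23; the t > 66 branch applies.
G = 288.1·(97.23 − 60)^(-0.07551) = 288.1·37.23^(-0.07551) = 288.1·0.76100 = 219.243.
Rounded: 219.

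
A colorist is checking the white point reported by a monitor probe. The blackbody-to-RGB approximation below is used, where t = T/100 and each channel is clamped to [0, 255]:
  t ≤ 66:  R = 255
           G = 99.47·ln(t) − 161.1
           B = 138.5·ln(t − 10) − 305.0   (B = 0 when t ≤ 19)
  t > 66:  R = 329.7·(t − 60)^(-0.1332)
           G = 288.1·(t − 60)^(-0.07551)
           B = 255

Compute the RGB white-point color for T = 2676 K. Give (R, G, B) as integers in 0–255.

t = 2676/100 = 26.76; the t ≤ 66 branch applies.
R = 255 by definition for t ≤ 66.
G = 99.47·ln 26.76 − 161.1 = 99.47·3.2869 − 161.1 = 165.849.
B = 138.5·ln(26.76 − 10) − 305.0 = 138.5·ln 16.76 − 305.0 = 138.5·2.8190 − 305.0 = 85.431.
Rounded: (255, 166, 85).

(255, 166, 85)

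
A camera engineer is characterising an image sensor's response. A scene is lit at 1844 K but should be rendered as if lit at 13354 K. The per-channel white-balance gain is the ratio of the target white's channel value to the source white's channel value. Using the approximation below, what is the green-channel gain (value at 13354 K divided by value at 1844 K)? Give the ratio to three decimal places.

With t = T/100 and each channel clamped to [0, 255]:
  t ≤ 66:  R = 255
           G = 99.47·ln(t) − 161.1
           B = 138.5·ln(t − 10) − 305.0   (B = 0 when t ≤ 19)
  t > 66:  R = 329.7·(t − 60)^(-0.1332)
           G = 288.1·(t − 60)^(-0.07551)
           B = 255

At 1844 K (t = 18.44):
  G = 99.47·ln 18.44 − 161.1 = 99.47·2.9145 − 161.1 = 128.808.
At 13354 K (t = 133.54):
  G = 288.1·(133.54 − 60)^(-0.07551) = 288.1·73.54^(-0.07551) = 288.1·0.72287 = 208.258.
Gain = 208.258 / 128.808 = 1.6168 → 1.617.

1.617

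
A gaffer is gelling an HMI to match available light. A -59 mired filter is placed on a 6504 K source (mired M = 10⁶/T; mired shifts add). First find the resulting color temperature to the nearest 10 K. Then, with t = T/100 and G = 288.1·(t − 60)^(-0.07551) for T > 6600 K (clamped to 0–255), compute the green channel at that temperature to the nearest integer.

216

M_in = 10⁶/6504 = 153.75; M_out = 153.75 + (-59) = 94.75.
T_out = 10⁶/94.75 = 10553.9 K → 10550 K; t = 105.5.
G = 288.1·(105.5 − 60)^(-0.07551) = 288.1·45.5^(-0.07551) = 288.1·0.74956 = 215.947.
Rounded: 216.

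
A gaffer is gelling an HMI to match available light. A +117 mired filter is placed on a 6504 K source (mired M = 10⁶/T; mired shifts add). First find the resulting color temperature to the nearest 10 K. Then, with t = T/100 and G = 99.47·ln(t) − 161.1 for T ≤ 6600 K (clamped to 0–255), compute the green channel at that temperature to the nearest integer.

M_in = 10⁶/6504 = 153.75; M_out = 153.75 + (+117) = 270.75.
T_out = 10⁶/270.75 = 3693.4 K → 3690 K; t = 36.9.
G = 99.47·ln 36.9 − 161.1 = 99.47·3.6082 − 161.1 = 197.809.
Rounded: 198.

198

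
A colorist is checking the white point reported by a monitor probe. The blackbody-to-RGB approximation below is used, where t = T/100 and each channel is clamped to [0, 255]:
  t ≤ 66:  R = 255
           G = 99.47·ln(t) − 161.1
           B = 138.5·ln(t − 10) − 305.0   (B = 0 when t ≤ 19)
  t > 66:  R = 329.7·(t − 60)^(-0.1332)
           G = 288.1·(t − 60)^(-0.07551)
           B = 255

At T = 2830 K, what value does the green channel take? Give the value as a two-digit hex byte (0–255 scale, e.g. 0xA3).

t = 2830/100 = 28.3; the t ≤ 66 branch applies.
G = 99.47·ln 28.3 − 161.1 = 99.47·3.3429 − 161.1 = 171.414.
Rounded: 171; in hex, 0xAB.

0xAB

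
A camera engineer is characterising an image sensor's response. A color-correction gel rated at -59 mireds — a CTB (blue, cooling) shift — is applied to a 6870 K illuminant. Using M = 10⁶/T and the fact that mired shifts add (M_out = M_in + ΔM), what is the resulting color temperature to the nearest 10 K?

11550 K

M_in = 10⁶/6870 = 145.56 mireds.
M_out = 145.56 + (-59) = 86.56 mireds.
T_out = 10⁶/86.56 = 11552.6 K → 11550 K.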